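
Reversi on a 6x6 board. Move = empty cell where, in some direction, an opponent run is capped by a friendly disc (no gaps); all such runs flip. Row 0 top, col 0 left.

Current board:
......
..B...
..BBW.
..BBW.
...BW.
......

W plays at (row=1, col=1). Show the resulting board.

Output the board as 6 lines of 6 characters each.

Place W at (1,1); scan 8 dirs for brackets.
Dir NW: first cell '.' (not opp) -> no flip
Dir N: first cell '.' (not opp) -> no flip
Dir NE: first cell '.' (not opp) -> no flip
Dir W: first cell '.' (not opp) -> no flip
Dir E: opp run (1,2), next='.' -> no flip
Dir SW: first cell '.' (not opp) -> no flip
Dir S: first cell '.' (not opp) -> no flip
Dir SE: opp run (2,2) (3,3) capped by W -> flip
All flips: (2,2) (3,3)

Answer: ......
.WB...
..WBW.
..BWW.
...BW.
......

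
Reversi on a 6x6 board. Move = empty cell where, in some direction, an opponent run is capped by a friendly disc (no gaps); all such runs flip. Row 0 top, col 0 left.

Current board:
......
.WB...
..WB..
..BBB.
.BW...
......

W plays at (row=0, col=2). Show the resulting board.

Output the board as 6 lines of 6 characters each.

Answer: ..W...
.WW...
..WB..
..BBB.
.BW...
......

Derivation:
Place W at (0,2); scan 8 dirs for brackets.
Dir NW: edge -> no flip
Dir N: edge -> no flip
Dir NE: edge -> no flip
Dir W: first cell '.' (not opp) -> no flip
Dir E: first cell '.' (not opp) -> no flip
Dir SW: first cell 'W' (not opp) -> no flip
Dir S: opp run (1,2) capped by W -> flip
Dir SE: first cell '.' (not opp) -> no flip
All flips: (1,2)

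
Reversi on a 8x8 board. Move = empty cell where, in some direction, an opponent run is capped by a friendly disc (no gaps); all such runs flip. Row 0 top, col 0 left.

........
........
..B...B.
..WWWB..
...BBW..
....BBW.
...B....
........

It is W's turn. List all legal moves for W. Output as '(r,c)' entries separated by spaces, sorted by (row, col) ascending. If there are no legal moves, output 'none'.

Answer: (1,1) (1,2) (2,5) (3,6) (4,2) (5,2) (5,3) (6,4) (6,5) (6,6) (7,2)

Derivation:
(1,1): flips 1 -> legal
(1,2): flips 1 -> legal
(1,3): no bracket -> illegal
(1,5): no bracket -> illegal
(1,6): no bracket -> illegal
(1,7): no bracket -> illegal
(2,1): no bracket -> illegal
(2,3): no bracket -> illegal
(2,4): no bracket -> illegal
(2,5): flips 1 -> legal
(2,7): no bracket -> illegal
(3,1): no bracket -> illegal
(3,6): flips 1 -> legal
(3,7): no bracket -> illegal
(4,2): flips 2 -> legal
(4,6): no bracket -> illegal
(5,2): flips 1 -> legal
(5,3): flips 3 -> legal
(6,2): no bracket -> illegal
(6,4): flips 2 -> legal
(6,5): flips 3 -> legal
(6,6): flips 2 -> legal
(7,2): flips 2 -> legal
(7,3): no bracket -> illegal
(7,4): no bracket -> illegal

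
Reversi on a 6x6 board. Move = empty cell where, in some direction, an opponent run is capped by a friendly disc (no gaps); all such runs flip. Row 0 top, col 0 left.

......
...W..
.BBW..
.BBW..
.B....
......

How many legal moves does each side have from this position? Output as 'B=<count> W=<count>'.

-- B to move --
(0,2): no bracket -> illegal
(0,3): no bracket -> illegal
(0,4): flips 1 -> legal
(1,2): no bracket -> illegal
(1,4): flips 1 -> legal
(2,4): flips 1 -> legal
(3,4): flips 1 -> legal
(4,2): no bracket -> illegal
(4,3): no bracket -> illegal
(4,4): flips 1 -> legal
B mobility = 5
-- W to move --
(1,0): no bracket -> illegal
(1,1): flips 1 -> legal
(1,2): no bracket -> illegal
(2,0): flips 2 -> legal
(3,0): flips 2 -> legal
(4,0): flips 2 -> legal
(4,2): no bracket -> illegal
(4,3): no bracket -> illegal
(5,0): flips 2 -> legal
(5,1): no bracket -> illegal
(5,2): no bracket -> illegal
W mobility = 5

Answer: B=5 W=5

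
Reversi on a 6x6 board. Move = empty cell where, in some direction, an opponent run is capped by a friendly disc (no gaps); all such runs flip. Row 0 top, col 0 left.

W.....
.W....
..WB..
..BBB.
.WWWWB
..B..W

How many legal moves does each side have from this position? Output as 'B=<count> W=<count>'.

-- B to move --
(0,1): no bracket -> illegal
(0,2): no bracket -> illegal
(1,0): no bracket -> illegal
(1,2): flips 1 -> legal
(1,3): no bracket -> illegal
(2,0): no bracket -> illegal
(2,1): flips 1 -> legal
(3,0): flips 1 -> legal
(3,1): no bracket -> illegal
(3,5): no bracket -> illegal
(4,0): flips 4 -> legal
(5,0): flips 1 -> legal
(5,1): flips 1 -> legal
(5,3): flips 1 -> legal
(5,4): flips 2 -> legal
B mobility = 8
-- W to move --
(1,2): no bracket -> illegal
(1,3): flips 2 -> legal
(1,4): flips 2 -> legal
(2,1): flips 1 -> legal
(2,4): flips 3 -> legal
(2,5): flips 1 -> legal
(3,1): no bracket -> illegal
(3,5): flips 1 -> legal
(5,1): no bracket -> illegal
(5,3): no bracket -> illegal
(5,4): no bracket -> illegal
W mobility = 6

Answer: B=8 W=6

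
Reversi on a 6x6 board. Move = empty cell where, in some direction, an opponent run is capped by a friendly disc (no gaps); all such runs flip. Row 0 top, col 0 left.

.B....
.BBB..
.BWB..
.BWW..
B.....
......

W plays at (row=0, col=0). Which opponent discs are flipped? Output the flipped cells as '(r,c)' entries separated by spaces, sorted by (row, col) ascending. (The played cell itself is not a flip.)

Answer: (1,1)

Derivation:
Dir NW: edge -> no flip
Dir N: edge -> no flip
Dir NE: edge -> no flip
Dir W: edge -> no flip
Dir E: opp run (0,1), next='.' -> no flip
Dir SW: edge -> no flip
Dir S: first cell '.' (not opp) -> no flip
Dir SE: opp run (1,1) capped by W -> flip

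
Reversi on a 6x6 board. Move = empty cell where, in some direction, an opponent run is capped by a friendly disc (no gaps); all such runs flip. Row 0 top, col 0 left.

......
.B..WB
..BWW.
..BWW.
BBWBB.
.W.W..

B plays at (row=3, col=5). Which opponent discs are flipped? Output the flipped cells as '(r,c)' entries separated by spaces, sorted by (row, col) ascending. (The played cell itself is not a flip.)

Answer: (3,3) (3,4)

Derivation:
Dir NW: opp run (2,4), next='.' -> no flip
Dir N: first cell '.' (not opp) -> no flip
Dir NE: edge -> no flip
Dir W: opp run (3,4) (3,3) capped by B -> flip
Dir E: edge -> no flip
Dir SW: first cell 'B' (not opp) -> no flip
Dir S: first cell '.' (not opp) -> no flip
Dir SE: edge -> no flip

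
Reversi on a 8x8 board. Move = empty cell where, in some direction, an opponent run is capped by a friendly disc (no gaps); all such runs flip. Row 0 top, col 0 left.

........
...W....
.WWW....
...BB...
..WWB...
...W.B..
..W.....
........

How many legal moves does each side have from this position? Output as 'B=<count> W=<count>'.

Answer: B=8 W=5

Derivation:
-- B to move --
(0,2): no bracket -> illegal
(0,3): flips 2 -> legal
(0,4): no bracket -> illegal
(1,0): no bracket -> illegal
(1,1): flips 1 -> legal
(1,2): flips 1 -> legal
(1,4): no bracket -> illegal
(2,0): no bracket -> illegal
(2,4): no bracket -> illegal
(3,0): no bracket -> illegal
(3,1): no bracket -> illegal
(3,2): no bracket -> illegal
(4,1): flips 2 -> legal
(5,1): flips 1 -> legal
(5,2): flips 1 -> legal
(5,4): no bracket -> illegal
(6,1): no bracket -> illegal
(6,3): flips 2 -> legal
(6,4): no bracket -> illegal
(7,1): flips 2 -> legal
(7,2): no bracket -> illegal
(7,3): no bracket -> illegal
B mobility = 8
-- W to move --
(2,4): flips 1 -> legal
(2,5): flips 1 -> legal
(3,2): no bracket -> illegal
(3,5): flips 1 -> legal
(4,5): flips 2 -> legal
(4,6): no bracket -> illegal
(5,4): no bracket -> illegal
(5,6): no bracket -> illegal
(6,4): no bracket -> illegal
(6,5): no bracket -> illegal
(6,6): flips 3 -> legal
W mobility = 5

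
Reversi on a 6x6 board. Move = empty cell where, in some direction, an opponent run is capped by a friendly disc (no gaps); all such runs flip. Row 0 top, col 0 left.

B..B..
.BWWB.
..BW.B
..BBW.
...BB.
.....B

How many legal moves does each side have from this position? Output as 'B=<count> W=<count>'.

-- B to move --
(0,1): no bracket -> illegal
(0,2): flips 1 -> legal
(0,4): flips 1 -> legal
(2,1): flips 1 -> legal
(2,4): flips 2 -> legal
(3,5): flips 1 -> legal
(4,5): no bracket -> illegal
B mobility = 5
-- W to move --
(0,1): no bracket -> illegal
(0,2): no bracket -> illegal
(0,4): no bracket -> illegal
(0,5): flips 1 -> legal
(1,0): flips 1 -> legal
(1,5): flips 1 -> legal
(2,0): no bracket -> illegal
(2,1): flips 1 -> legal
(2,4): no bracket -> illegal
(3,1): flips 3 -> legal
(3,5): no bracket -> illegal
(4,1): flips 1 -> legal
(4,2): flips 2 -> legal
(4,5): no bracket -> illegal
(5,2): flips 1 -> legal
(5,3): flips 2 -> legal
(5,4): flips 1 -> legal
W mobility = 10

Answer: B=5 W=10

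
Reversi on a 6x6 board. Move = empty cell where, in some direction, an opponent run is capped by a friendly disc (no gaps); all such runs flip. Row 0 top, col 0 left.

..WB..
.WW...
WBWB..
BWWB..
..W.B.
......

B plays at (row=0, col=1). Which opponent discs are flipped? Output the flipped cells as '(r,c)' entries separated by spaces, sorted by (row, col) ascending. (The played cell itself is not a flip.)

Answer: (0,2) (1,1) (1,2)

Derivation:
Dir NW: edge -> no flip
Dir N: edge -> no flip
Dir NE: edge -> no flip
Dir W: first cell '.' (not opp) -> no flip
Dir E: opp run (0,2) capped by B -> flip
Dir SW: first cell '.' (not opp) -> no flip
Dir S: opp run (1,1) capped by B -> flip
Dir SE: opp run (1,2) capped by B -> flip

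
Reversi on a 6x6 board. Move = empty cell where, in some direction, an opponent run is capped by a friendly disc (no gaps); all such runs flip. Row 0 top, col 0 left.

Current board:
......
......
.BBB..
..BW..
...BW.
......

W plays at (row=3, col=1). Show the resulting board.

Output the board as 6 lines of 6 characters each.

Answer: ......
......
.BBB..
.WWW..
...BW.
......

Derivation:
Place W at (3,1); scan 8 dirs for brackets.
Dir NW: first cell '.' (not opp) -> no flip
Dir N: opp run (2,1), next='.' -> no flip
Dir NE: opp run (2,2), next='.' -> no flip
Dir W: first cell '.' (not opp) -> no flip
Dir E: opp run (3,2) capped by W -> flip
Dir SW: first cell '.' (not opp) -> no flip
Dir S: first cell '.' (not opp) -> no flip
Dir SE: first cell '.' (not opp) -> no flip
All flips: (3,2)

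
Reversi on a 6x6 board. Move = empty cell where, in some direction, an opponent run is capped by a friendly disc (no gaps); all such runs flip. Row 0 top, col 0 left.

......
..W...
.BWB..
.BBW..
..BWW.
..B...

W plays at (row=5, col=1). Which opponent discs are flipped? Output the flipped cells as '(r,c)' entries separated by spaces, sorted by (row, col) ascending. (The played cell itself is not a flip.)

Dir NW: first cell '.' (not opp) -> no flip
Dir N: first cell '.' (not opp) -> no flip
Dir NE: opp run (4,2) capped by W -> flip
Dir W: first cell '.' (not opp) -> no flip
Dir E: opp run (5,2), next='.' -> no flip
Dir SW: edge -> no flip
Dir S: edge -> no flip
Dir SE: edge -> no flip

Answer: (4,2)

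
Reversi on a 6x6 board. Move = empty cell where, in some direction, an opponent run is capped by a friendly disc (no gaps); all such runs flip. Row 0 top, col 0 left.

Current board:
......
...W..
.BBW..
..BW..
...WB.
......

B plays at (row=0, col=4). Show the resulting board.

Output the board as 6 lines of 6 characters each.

Answer: ....B.
...B..
.BBW..
..BW..
...WB.
......

Derivation:
Place B at (0,4); scan 8 dirs for brackets.
Dir NW: edge -> no flip
Dir N: edge -> no flip
Dir NE: edge -> no flip
Dir W: first cell '.' (not opp) -> no flip
Dir E: first cell '.' (not opp) -> no flip
Dir SW: opp run (1,3) capped by B -> flip
Dir S: first cell '.' (not opp) -> no flip
Dir SE: first cell '.' (not opp) -> no flip
All flips: (1,3)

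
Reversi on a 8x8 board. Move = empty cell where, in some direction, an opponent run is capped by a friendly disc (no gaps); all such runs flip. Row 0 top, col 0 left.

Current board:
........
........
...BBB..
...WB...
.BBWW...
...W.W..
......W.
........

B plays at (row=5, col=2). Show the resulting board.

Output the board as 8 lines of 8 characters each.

Answer: ........
........
...BBB..
...WB...
.BBBW...
..BW.W..
......W.
........

Derivation:
Place B at (5,2); scan 8 dirs for brackets.
Dir NW: first cell 'B' (not opp) -> no flip
Dir N: first cell 'B' (not opp) -> no flip
Dir NE: opp run (4,3) capped by B -> flip
Dir W: first cell '.' (not opp) -> no flip
Dir E: opp run (5,3), next='.' -> no flip
Dir SW: first cell '.' (not opp) -> no flip
Dir S: first cell '.' (not opp) -> no flip
Dir SE: first cell '.' (not opp) -> no flip
All flips: (4,3)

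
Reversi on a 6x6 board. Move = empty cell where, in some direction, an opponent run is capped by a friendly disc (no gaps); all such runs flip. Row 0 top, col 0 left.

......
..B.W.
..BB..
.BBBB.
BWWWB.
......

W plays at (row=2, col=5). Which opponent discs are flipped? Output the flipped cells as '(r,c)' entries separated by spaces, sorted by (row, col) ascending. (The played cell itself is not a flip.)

Dir NW: first cell 'W' (not opp) -> no flip
Dir N: first cell '.' (not opp) -> no flip
Dir NE: edge -> no flip
Dir W: first cell '.' (not opp) -> no flip
Dir E: edge -> no flip
Dir SW: opp run (3,4) capped by W -> flip
Dir S: first cell '.' (not opp) -> no flip
Dir SE: edge -> no flip

Answer: (3,4)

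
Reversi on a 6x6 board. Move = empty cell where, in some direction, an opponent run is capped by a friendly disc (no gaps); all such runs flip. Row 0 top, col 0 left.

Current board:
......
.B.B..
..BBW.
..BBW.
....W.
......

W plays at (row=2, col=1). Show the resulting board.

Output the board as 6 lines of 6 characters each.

Place W at (2,1); scan 8 dirs for brackets.
Dir NW: first cell '.' (not opp) -> no flip
Dir N: opp run (1,1), next='.' -> no flip
Dir NE: first cell '.' (not opp) -> no flip
Dir W: first cell '.' (not opp) -> no flip
Dir E: opp run (2,2) (2,3) capped by W -> flip
Dir SW: first cell '.' (not opp) -> no flip
Dir S: first cell '.' (not opp) -> no flip
Dir SE: opp run (3,2), next='.' -> no flip
All flips: (2,2) (2,3)

Answer: ......
.B.B..
.WWWW.
..BBW.
....W.
......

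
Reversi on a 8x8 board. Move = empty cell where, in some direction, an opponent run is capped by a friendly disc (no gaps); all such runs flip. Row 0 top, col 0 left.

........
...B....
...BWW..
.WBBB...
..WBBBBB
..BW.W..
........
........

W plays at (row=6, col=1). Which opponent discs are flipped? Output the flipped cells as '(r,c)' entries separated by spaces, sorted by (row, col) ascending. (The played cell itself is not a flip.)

Dir NW: first cell '.' (not opp) -> no flip
Dir N: first cell '.' (not opp) -> no flip
Dir NE: opp run (5,2) (4,3) (3,4) capped by W -> flip
Dir W: first cell '.' (not opp) -> no flip
Dir E: first cell '.' (not opp) -> no flip
Dir SW: first cell '.' (not opp) -> no flip
Dir S: first cell '.' (not opp) -> no flip
Dir SE: first cell '.' (not opp) -> no flip

Answer: (3,4) (4,3) (5,2)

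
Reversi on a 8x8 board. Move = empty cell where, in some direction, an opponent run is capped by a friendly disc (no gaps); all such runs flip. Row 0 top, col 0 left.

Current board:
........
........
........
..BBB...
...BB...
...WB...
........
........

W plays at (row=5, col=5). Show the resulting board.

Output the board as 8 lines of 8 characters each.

Answer: ........
........
........
..BBB...
...BB...
...WWW..
........
........

Derivation:
Place W at (5,5); scan 8 dirs for brackets.
Dir NW: opp run (4,4) (3,3), next='.' -> no flip
Dir N: first cell '.' (not opp) -> no flip
Dir NE: first cell '.' (not opp) -> no flip
Dir W: opp run (5,4) capped by W -> flip
Dir E: first cell '.' (not opp) -> no flip
Dir SW: first cell '.' (not opp) -> no flip
Dir S: first cell '.' (not opp) -> no flip
Dir SE: first cell '.' (not opp) -> no flip
All flips: (5,4)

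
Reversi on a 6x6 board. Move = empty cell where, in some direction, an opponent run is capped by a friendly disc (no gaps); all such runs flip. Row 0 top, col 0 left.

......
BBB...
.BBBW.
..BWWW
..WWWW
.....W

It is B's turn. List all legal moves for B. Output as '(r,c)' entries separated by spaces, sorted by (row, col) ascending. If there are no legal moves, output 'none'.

(1,3): no bracket -> illegal
(1,4): no bracket -> illegal
(1,5): no bracket -> illegal
(2,5): flips 1 -> legal
(3,1): no bracket -> illegal
(4,1): no bracket -> illegal
(5,1): no bracket -> illegal
(5,2): flips 1 -> legal
(5,3): flips 2 -> legal
(5,4): flips 1 -> legal

Answer: (2,5) (5,2) (5,3) (5,4)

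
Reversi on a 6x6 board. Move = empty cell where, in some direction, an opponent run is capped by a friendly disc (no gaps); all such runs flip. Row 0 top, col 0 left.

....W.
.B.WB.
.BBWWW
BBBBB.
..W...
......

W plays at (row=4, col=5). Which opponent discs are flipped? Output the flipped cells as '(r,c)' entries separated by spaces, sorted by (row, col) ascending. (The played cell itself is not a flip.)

Dir NW: opp run (3,4) capped by W -> flip
Dir N: first cell '.' (not opp) -> no flip
Dir NE: edge -> no flip
Dir W: first cell '.' (not opp) -> no flip
Dir E: edge -> no flip
Dir SW: first cell '.' (not opp) -> no flip
Dir S: first cell '.' (not opp) -> no flip
Dir SE: edge -> no flip

Answer: (3,4)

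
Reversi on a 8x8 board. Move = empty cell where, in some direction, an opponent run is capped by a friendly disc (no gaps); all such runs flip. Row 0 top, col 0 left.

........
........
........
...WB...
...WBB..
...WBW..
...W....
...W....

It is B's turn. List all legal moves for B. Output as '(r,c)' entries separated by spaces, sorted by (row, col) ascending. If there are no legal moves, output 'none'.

Answer: (2,2) (3,2) (4,2) (5,2) (5,6) (6,2) (6,5) (6,6) (7,2)

Derivation:
(2,2): flips 1 -> legal
(2,3): no bracket -> illegal
(2,4): no bracket -> illegal
(3,2): flips 2 -> legal
(4,2): flips 1 -> legal
(4,6): no bracket -> illegal
(5,2): flips 2 -> legal
(5,6): flips 1 -> legal
(6,2): flips 1 -> legal
(6,4): no bracket -> illegal
(6,5): flips 1 -> legal
(6,6): flips 1 -> legal
(7,2): flips 1 -> legal
(7,4): no bracket -> illegal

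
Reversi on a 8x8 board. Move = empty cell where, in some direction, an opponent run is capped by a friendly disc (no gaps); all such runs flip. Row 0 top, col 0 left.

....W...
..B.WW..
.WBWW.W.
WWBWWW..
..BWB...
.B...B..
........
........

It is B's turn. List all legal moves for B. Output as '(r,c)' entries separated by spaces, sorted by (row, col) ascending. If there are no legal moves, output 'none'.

Answer: (0,5) (0,6) (1,0) (1,7) (2,0) (2,5) (3,6) (4,0) (4,5) (5,4)

Derivation:
(0,3): no bracket -> illegal
(0,5): flips 2 -> legal
(0,6): flips 3 -> legal
(1,0): flips 1 -> legal
(1,1): no bracket -> illegal
(1,3): no bracket -> illegal
(1,6): no bracket -> illegal
(1,7): flips 2 -> legal
(2,0): flips 2 -> legal
(2,5): flips 2 -> legal
(2,7): no bracket -> illegal
(3,6): flips 3 -> legal
(3,7): no bracket -> illegal
(4,0): flips 1 -> legal
(4,1): no bracket -> illegal
(4,5): flips 2 -> legal
(4,6): no bracket -> illegal
(5,2): no bracket -> illegal
(5,3): no bracket -> illegal
(5,4): flips 1 -> legal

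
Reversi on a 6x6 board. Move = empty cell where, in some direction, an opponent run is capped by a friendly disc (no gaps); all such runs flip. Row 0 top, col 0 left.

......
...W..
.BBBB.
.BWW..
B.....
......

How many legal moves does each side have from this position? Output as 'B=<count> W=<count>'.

Answer: B=8 W=7

Derivation:
-- B to move --
(0,2): flips 1 -> legal
(0,3): flips 1 -> legal
(0,4): flips 1 -> legal
(1,2): no bracket -> illegal
(1,4): no bracket -> illegal
(3,4): flips 2 -> legal
(4,1): flips 1 -> legal
(4,2): flips 2 -> legal
(4,3): flips 2 -> legal
(4,4): flips 1 -> legal
B mobility = 8
-- W to move --
(1,0): flips 1 -> legal
(1,1): flips 1 -> legal
(1,2): flips 1 -> legal
(1,4): flips 1 -> legal
(1,5): flips 1 -> legal
(2,0): no bracket -> illegal
(2,5): no bracket -> illegal
(3,0): flips 1 -> legal
(3,4): no bracket -> illegal
(3,5): flips 1 -> legal
(4,1): no bracket -> illegal
(4,2): no bracket -> illegal
(5,0): no bracket -> illegal
(5,1): no bracket -> illegal
W mobility = 7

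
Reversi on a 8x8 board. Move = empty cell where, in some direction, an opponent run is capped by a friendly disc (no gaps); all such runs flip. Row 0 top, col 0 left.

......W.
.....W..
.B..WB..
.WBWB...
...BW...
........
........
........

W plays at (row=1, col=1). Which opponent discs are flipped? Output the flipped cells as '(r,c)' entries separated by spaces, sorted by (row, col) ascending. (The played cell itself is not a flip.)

Answer: (2,1)

Derivation:
Dir NW: first cell '.' (not opp) -> no flip
Dir N: first cell '.' (not opp) -> no flip
Dir NE: first cell '.' (not opp) -> no flip
Dir W: first cell '.' (not opp) -> no flip
Dir E: first cell '.' (not opp) -> no flip
Dir SW: first cell '.' (not opp) -> no flip
Dir S: opp run (2,1) capped by W -> flip
Dir SE: first cell '.' (not opp) -> no flip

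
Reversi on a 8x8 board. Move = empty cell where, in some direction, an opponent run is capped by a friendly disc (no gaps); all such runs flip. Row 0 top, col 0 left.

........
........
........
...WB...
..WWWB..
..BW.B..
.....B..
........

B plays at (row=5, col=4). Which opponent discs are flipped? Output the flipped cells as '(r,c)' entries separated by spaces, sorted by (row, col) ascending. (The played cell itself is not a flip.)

Dir NW: opp run (4,3), next='.' -> no flip
Dir N: opp run (4,4) capped by B -> flip
Dir NE: first cell 'B' (not opp) -> no flip
Dir W: opp run (5,3) capped by B -> flip
Dir E: first cell 'B' (not opp) -> no flip
Dir SW: first cell '.' (not opp) -> no flip
Dir S: first cell '.' (not opp) -> no flip
Dir SE: first cell 'B' (not opp) -> no flip

Answer: (4,4) (5,3)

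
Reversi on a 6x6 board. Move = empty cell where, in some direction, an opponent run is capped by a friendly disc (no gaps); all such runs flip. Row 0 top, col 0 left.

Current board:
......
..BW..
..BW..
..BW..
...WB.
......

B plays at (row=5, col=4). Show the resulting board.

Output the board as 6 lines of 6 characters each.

Place B at (5,4); scan 8 dirs for brackets.
Dir NW: opp run (4,3) capped by B -> flip
Dir N: first cell 'B' (not opp) -> no flip
Dir NE: first cell '.' (not opp) -> no flip
Dir W: first cell '.' (not opp) -> no flip
Dir E: first cell '.' (not opp) -> no flip
Dir SW: edge -> no flip
Dir S: edge -> no flip
Dir SE: edge -> no flip
All flips: (4,3)

Answer: ......
..BW..
..BW..
..BW..
...BB.
....B.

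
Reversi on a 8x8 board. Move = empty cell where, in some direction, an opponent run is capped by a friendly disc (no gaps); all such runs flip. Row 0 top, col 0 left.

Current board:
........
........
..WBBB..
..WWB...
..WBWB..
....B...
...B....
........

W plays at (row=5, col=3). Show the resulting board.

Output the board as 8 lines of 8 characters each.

Answer: ........
........
..WBBB..
..WWB...
..WWWB..
...WB...
...B....
........

Derivation:
Place W at (5,3); scan 8 dirs for brackets.
Dir NW: first cell 'W' (not opp) -> no flip
Dir N: opp run (4,3) capped by W -> flip
Dir NE: first cell 'W' (not opp) -> no flip
Dir W: first cell '.' (not opp) -> no flip
Dir E: opp run (5,4), next='.' -> no flip
Dir SW: first cell '.' (not opp) -> no flip
Dir S: opp run (6,3), next='.' -> no flip
Dir SE: first cell '.' (not opp) -> no flip
All flips: (4,3)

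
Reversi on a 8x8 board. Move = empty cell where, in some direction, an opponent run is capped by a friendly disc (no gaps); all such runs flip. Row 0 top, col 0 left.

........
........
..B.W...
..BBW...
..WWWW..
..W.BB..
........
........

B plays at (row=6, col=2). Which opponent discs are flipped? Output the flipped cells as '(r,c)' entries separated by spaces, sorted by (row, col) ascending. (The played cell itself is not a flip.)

Answer: (4,2) (5,2)

Derivation:
Dir NW: first cell '.' (not opp) -> no flip
Dir N: opp run (5,2) (4,2) capped by B -> flip
Dir NE: first cell '.' (not opp) -> no flip
Dir W: first cell '.' (not opp) -> no flip
Dir E: first cell '.' (not opp) -> no flip
Dir SW: first cell '.' (not opp) -> no flip
Dir S: first cell '.' (not opp) -> no flip
Dir SE: first cell '.' (not opp) -> no flip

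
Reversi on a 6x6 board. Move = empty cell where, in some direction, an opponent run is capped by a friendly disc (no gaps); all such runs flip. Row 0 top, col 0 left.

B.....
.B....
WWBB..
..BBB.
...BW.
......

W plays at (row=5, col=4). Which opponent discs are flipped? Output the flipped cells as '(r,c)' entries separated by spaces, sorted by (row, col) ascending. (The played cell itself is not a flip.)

Answer: (3,2) (4,3)

Derivation:
Dir NW: opp run (4,3) (3,2) capped by W -> flip
Dir N: first cell 'W' (not opp) -> no flip
Dir NE: first cell '.' (not opp) -> no flip
Dir W: first cell '.' (not opp) -> no flip
Dir E: first cell '.' (not opp) -> no flip
Dir SW: edge -> no flip
Dir S: edge -> no flip
Dir SE: edge -> no flip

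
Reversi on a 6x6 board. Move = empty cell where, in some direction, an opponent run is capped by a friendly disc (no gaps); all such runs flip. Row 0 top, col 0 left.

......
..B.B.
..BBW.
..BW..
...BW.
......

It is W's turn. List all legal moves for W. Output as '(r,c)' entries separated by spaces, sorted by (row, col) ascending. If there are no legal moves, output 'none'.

Answer: (0,4) (1,1) (1,3) (2,1) (3,1) (4,2) (5,3)

Derivation:
(0,1): no bracket -> illegal
(0,2): no bracket -> illegal
(0,3): no bracket -> illegal
(0,4): flips 1 -> legal
(0,5): no bracket -> illegal
(1,1): flips 1 -> legal
(1,3): flips 1 -> legal
(1,5): no bracket -> illegal
(2,1): flips 2 -> legal
(2,5): no bracket -> illegal
(3,1): flips 1 -> legal
(3,4): no bracket -> illegal
(4,1): no bracket -> illegal
(4,2): flips 1 -> legal
(5,2): no bracket -> illegal
(5,3): flips 1 -> legal
(5,4): no bracket -> illegal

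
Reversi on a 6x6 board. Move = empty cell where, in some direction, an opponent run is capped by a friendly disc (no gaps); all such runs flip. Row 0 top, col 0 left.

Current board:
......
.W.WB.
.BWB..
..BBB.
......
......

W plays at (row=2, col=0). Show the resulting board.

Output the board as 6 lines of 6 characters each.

Answer: ......
.W.WB.
WWWB..
..BBB.
......
......

Derivation:
Place W at (2,0); scan 8 dirs for brackets.
Dir NW: edge -> no flip
Dir N: first cell '.' (not opp) -> no flip
Dir NE: first cell 'W' (not opp) -> no flip
Dir W: edge -> no flip
Dir E: opp run (2,1) capped by W -> flip
Dir SW: edge -> no flip
Dir S: first cell '.' (not opp) -> no flip
Dir SE: first cell '.' (not opp) -> no flip
All flips: (2,1)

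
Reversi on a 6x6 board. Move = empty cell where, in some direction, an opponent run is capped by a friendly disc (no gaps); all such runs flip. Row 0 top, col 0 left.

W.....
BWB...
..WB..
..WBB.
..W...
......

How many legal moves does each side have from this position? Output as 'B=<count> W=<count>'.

-- B to move --
(0,1): no bracket -> illegal
(0,2): no bracket -> illegal
(1,3): no bracket -> illegal
(2,0): no bracket -> illegal
(2,1): flips 1 -> legal
(3,1): flips 1 -> legal
(4,1): flips 1 -> legal
(4,3): no bracket -> illegal
(5,1): flips 1 -> legal
(5,2): flips 3 -> legal
(5,3): no bracket -> illegal
B mobility = 5
-- W to move --
(0,1): no bracket -> illegal
(0,2): flips 1 -> legal
(0,3): no bracket -> illegal
(1,3): flips 1 -> legal
(1,4): flips 1 -> legal
(2,0): flips 1 -> legal
(2,1): no bracket -> illegal
(2,4): flips 2 -> legal
(2,5): no bracket -> illegal
(3,5): flips 2 -> legal
(4,3): no bracket -> illegal
(4,4): flips 1 -> legal
(4,5): no bracket -> illegal
W mobility = 7

Answer: B=5 W=7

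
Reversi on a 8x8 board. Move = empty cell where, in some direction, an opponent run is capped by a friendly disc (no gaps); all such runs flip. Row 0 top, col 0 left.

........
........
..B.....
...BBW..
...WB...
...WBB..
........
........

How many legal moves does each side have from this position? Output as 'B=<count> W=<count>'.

-- B to move --
(2,4): no bracket -> illegal
(2,5): no bracket -> illegal
(2,6): flips 1 -> legal
(3,2): flips 1 -> legal
(3,6): flips 1 -> legal
(4,2): flips 1 -> legal
(4,5): no bracket -> illegal
(4,6): no bracket -> illegal
(5,2): flips 2 -> legal
(6,2): flips 1 -> legal
(6,3): flips 2 -> legal
(6,4): no bracket -> illegal
B mobility = 7
-- W to move --
(1,1): no bracket -> illegal
(1,2): no bracket -> illegal
(1,3): no bracket -> illegal
(2,1): no bracket -> illegal
(2,3): flips 1 -> legal
(2,4): no bracket -> illegal
(2,5): flips 1 -> legal
(3,1): no bracket -> illegal
(3,2): flips 2 -> legal
(4,2): no bracket -> illegal
(4,5): flips 1 -> legal
(4,6): no bracket -> illegal
(5,6): flips 2 -> legal
(6,3): no bracket -> illegal
(6,4): no bracket -> illegal
(6,5): flips 1 -> legal
(6,6): no bracket -> illegal
W mobility = 6

Answer: B=7 W=6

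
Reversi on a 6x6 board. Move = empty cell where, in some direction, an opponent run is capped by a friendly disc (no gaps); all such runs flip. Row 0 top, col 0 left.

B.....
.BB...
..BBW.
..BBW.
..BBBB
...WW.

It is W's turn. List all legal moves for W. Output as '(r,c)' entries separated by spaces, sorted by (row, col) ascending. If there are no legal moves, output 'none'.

(0,1): flips 2 -> legal
(0,2): no bracket -> illegal
(0,3): no bracket -> illegal
(1,0): no bracket -> illegal
(1,3): flips 3 -> legal
(1,4): no bracket -> illegal
(2,0): no bracket -> illegal
(2,1): flips 4 -> legal
(3,1): flips 3 -> legal
(3,5): flips 1 -> legal
(4,1): no bracket -> illegal
(5,1): flips 2 -> legal
(5,2): flips 1 -> legal
(5,5): no bracket -> illegal

Answer: (0,1) (1,3) (2,1) (3,1) (3,5) (5,1) (5,2)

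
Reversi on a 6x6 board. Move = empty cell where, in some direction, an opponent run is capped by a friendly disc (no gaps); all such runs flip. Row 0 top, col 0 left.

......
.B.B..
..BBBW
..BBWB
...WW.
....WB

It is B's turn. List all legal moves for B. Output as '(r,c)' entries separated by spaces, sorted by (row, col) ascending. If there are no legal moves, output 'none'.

Answer: (1,5) (4,5) (5,3)

Derivation:
(1,4): no bracket -> illegal
(1,5): flips 1 -> legal
(4,2): no bracket -> illegal
(4,5): flips 1 -> legal
(5,2): no bracket -> illegal
(5,3): flips 3 -> legal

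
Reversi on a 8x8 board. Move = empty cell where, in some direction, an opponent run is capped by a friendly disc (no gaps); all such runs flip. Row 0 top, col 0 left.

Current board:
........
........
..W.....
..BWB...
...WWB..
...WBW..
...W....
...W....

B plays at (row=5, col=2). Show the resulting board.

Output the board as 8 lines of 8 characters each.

Answer: ........
........
..W.....
..BWB...
...BWB..
..BBBW..
...W....
...W....

Derivation:
Place B at (5,2); scan 8 dirs for brackets.
Dir NW: first cell '.' (not opp) -> no flip
Dir N: first cell '.' (not opp) -> no flip
Dir NE: opp run (4,3) capped by B -> flip
Dir W: first cell '.' (not opp) -> no flip
Dir E: opp run (5,3) capped by B -> flip
Dir SW: first cell '.' (not opp) -> no flip
Dir S: first cell '.' (not opp) -> no flip
Dir SE: opp run (6,3), next='.' -> no flip
All flips: (4,3) (5,3)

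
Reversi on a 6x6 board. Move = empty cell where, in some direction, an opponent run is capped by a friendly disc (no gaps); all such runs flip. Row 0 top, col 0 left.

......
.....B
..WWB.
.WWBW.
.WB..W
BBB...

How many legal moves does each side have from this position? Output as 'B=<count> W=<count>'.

Answer: B=10 W=5

Derivation:
-- B to move --
(1,1): flips 1 -> legal
(1,2): flips 2 -> legal
(1,3): flips 1 -> legal
(1,4): flips 3 -> legal
(2,0): flips 1 -> legal
(2,1): flips 4 -> legal
(2,5): no bracket -> illegal
(3,0): flips 3 -> legal
(3,5): flips 1 -> legal
(4,0): flips 1 -> legal
(4,3): no bracket -> illegal
(4,4): flips 1 -> legal
(5,4): no bracket -> illegal
(5,5): no bracket -> illegal
B mobility = 10
-- W to move --
(0,4): no bracket -> illegal
(0,5): no bracket -> illegal
(1,3): no bracket -> illegal
(1,4): flips 1 -> legal
(2,5): flips 1 -> legal
(3,5): no bracket -> illegal
(4,0): no bracket -> illegal
(4,3): flips 2 -> legal
(4,4): flips 1 -> legal
(5,3): flips 1 -> legal
W mobility = 5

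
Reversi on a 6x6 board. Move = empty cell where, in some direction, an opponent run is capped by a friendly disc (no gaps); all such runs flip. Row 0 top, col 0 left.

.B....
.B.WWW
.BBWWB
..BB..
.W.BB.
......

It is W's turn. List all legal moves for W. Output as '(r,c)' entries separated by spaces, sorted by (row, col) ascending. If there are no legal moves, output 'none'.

Answer: (2,0) (3,1) (3,5) (4,2) (5,3)

Derivation:
(0,0): no bracket -> illegal
(0,2): no bracket -> illegal
(1,0): no bracket -> illegal
(1,2): no bracket -> illegal
(2,0): flips 2 -> legal
(3,0): no bracket -> illegal
(3,1): flips 1 -> legal
(3,4): no bracket -> illegal
(3,5): flips 1 -> legal
(4,2): flips 1 -> legal
(4,5): no bracket -> illegal
(5,2): no bracket -> illegal
(5,3): flips 2 -> legal
(5,4): no bracket -> illegal
(5,5): no bracket -> illegal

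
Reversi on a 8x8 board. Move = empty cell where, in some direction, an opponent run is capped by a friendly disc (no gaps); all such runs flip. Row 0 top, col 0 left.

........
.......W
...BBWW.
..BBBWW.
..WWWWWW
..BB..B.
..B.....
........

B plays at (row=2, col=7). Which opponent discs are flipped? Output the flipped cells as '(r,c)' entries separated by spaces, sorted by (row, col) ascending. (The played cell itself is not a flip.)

Dir NW: first cell '.' (not opp) -> no flip
Dir N: opp run (1,7), next='.' -> no flip
Dir NE: edge -> no flip
Dir W: opp run (2,6) (2,5) capped by B -> flip
Dir E: edge -> no flip
Dir SW: opp run (3,6) (4,5), next='.' -> no flip
Dir S: first cell '.' (not opp) -> no flip
Dir SE: edge -> no flip

Answer: (2,5) (2,6)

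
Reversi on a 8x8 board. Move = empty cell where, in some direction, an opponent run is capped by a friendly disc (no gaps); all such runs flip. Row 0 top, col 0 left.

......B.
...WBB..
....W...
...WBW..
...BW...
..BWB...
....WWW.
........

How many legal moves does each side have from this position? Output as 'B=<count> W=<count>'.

Answer: B=9 W=6

Derivation:
-- B to move --
(0,2): no bracket -> illegal
(0,3): no bracket -> illegal
(0,4): no bracket -> illegal
(1,2): flips 1 -> legal
(2,2): no bracket -> illegal
(2,3): flips 1 -> legal
(2,5): no bracket -> illegal
(2,6): no bracket -> illegal
(3,2): flips 1 -> legal
(3,6): flips 1 -> legal
(4,2): flips 2 -> legal
(4,5): flips 1 -> legal
(4,6): no bracket -> illegal
(5,5): no bracket -> illegal
(5,6): no bracket -> illegal
(5,7): no bracket -> illegal
(6,2): no bracket -> illegal
(6,3): flips 1 -> legal
(6,7): no bracket -> illegal
(7,3): no bracket -> illegal
(7,4): flips 1 -> legal
(7,5): no bracket -> illegal
(7,6): flips 1 -> legal
(7,7): no bracket -> illegal
B mobility = 9
-- W to move --
(0,3): no bracket -> illegal
(0,4): flips 1 -> legal
(0,5): no bracket -> illegal
(0,7): no bracket -> illegal
(1,6): flips 2 -> legal
(1,7): no bracket -> illegal
(2,3): no bracket -> illegal
(2,5): no bracket -> illegal
(2,6): no bracket -> illegal
(3,2): flips 2 -> legal
(4,1): no bracket -> illegal
(4,2): flips 1 -> legal
(4,5): no bracket -> illegal
(5,1): flips 1 -> legal
(5,5): flips 1 -> legal
(6,1): no bracket -> illegal
(6,2): no bracket -> illegal
(6,3): no bracket -> illegal
W mobility = 6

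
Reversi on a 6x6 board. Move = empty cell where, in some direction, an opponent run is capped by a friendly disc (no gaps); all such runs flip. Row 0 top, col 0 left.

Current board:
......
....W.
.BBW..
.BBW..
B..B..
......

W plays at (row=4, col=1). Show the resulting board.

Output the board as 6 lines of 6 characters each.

Place W at (4,1); scan 8 dirs for brackets.
Dir NW: first cell '.' (not opp) -> no flip
Dir N: opp run (3,1) (2,1), next='.' -> no flip
Dir NE: opp run (3,2) capped by W -> flip
Dir W: opp run (4,0), next=edge -> no flip
Dir E: first cell '.' (not opp) -> no flip
Dir SW: first cell '.' (not opp) -> no flip
Dir S: first cell '.' (not opp) -> no flip
Dir SE: first cell '.' (not opp) -> no flip
All flips: (3,2)

Answer: ......
....W.
.BBW..
.BWW..
BW.B..
......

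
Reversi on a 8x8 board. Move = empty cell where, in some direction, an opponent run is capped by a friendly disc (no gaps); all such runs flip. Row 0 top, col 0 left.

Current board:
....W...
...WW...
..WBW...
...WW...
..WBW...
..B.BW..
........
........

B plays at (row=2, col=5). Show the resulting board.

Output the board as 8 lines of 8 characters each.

Answer: ....W...
...WW...
..WBBB..
...WB...
..WBW...
..B.BW..
........
........

Derivation:
Place B at (2,5); scan 8 dirs for brackets.
Dir NW: opp run (1,4), next='.' -> no flip
Dir N: first cell '.' (not opp) -> no flip
Dir NE: first cell '.' (not opp) -> no flip
Dir W: opp run (2,4) capped by B -> flip
Dir E: first cell '.' (not opp) -> no flip
Dir SW: opp run (3,4) capped by B -> flip
Dir S: first cell '.' (not opp) -> no flip
Dir SE: first cell '.' (not opp) -> no flip
All flips: (2,4) (3,4)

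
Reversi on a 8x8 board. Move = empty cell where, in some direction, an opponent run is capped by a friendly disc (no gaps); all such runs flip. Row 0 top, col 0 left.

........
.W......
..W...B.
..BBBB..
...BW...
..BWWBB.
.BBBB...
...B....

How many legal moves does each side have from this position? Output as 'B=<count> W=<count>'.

Answer: B=5 W=12

Derivation:
-- B to move --
(0,0): flips 2 -> legal
(0,1): no bracket -> illegal
(0,2): no bracket -> illegal
(1,0): no bracket -> illegal
(1,2): flips 1 -> legal
(1,3): no bracket -> illegal
(2,0): no bracket -> illegal
(2,1): no bracket -> illegal
(2,3): no bracket -> illegal
(3,1): no bracket -> illegal
(4,2): flips 1 -> legal
(4,5): flips 2 -> legal
(6,5): flips 1 -> legal
B mobility = 5
-- W to move --
(1,5): no bracket -> illegal
(1,6): no bracket -> illegal
(1,7): flips 2 -> legal
(2,1): flips 2 -> legal
(2,3): flips 2 -> legal
(2,4): flips 1 -> legal
(2,5): no bracket -> illegal
(2,7): no bracket -> illegal
(3,1): no bracket -> illegal
(3,6): no bracket -> illegal
(3,7): no bracket -> illegal
(4,1): no bracket -> illegal
(4,2): flips 2 -> legal
(4,5): no bracket -> illegal
(4,6): no bracket -> illegal
(4,7): no bracket -> illegal
(5,0): no bracket -> illegal
(5,1): flips 1 -> legal
(5,7): flips 2 -> legal
(6,0): no bracket -> illegal
(6,5): no bracket -> illegal
(6,6): flips 1 -> legal
(6,7): no bracket -> illegal
(7,0): no bracket -> illegal
(7,1): flips 1 -> legal
(7,2): flips 1 -> legal
(7,4): flips 1 -> legal
(7,5): flips 1 -> legal
W mobility = 12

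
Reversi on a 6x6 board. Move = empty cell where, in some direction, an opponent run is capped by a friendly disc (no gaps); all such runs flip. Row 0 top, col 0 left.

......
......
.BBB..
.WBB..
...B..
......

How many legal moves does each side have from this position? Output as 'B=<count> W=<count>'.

Answer: B=3 W=3

Derivation:
-- B to move --
(2,0): no bracket -> illegal
(3,0): flips 1 -> legal
(4,0): flips 1 -> legal
(4,1): flips 1 -> legal
(4,2): no bracket -> illegal
B mobility = 3
-- W to move --
(1,0): no bracket -> illegal
(1,1): flips 1 -> legal
(1,2): no bracket -> illegal
(1,3): flips 1 -> legal
(1,4): no bracket -> illegal
(2,0): no bracket -> illegal
(2,4): no bracket -> illegal
(3,0): no bracket -> illegal
(3,4): flips 2 -> legal
(4,1): no bracket -> illegal
(4,2): no bracket -> illegal
(4,4): no bracket -> illegal
(5,2): no bracket -> illegal
(5,3): no bracket -> illegal
(5,4): no bracket -> illegal
W mobility = 3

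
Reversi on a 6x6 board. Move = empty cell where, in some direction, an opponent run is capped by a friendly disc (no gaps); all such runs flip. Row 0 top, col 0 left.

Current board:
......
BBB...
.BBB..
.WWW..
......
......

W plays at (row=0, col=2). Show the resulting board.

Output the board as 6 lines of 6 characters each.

Answer: ..W...
BBW...
.BWB..
.WWW..
......
......

Derivation:
Place W at (0,2); scan 8 dirs for brackets.
Dir NW: edge -> no flip
Dir N: edge -> no flip
Dir NE: edge -> no flip
Dir W: first cell '.' (not opp) -> no flip
Dir E: first cell '.' (not opp) -> no flip
Dir SW: opp run (1,1), next='.' -> no flip
Dir S: opp run (1,2) (2,2) capped by W -> flip
Dir SE: first cell '.' (not opp) -> no flip
All flips: (1,2) (2,2)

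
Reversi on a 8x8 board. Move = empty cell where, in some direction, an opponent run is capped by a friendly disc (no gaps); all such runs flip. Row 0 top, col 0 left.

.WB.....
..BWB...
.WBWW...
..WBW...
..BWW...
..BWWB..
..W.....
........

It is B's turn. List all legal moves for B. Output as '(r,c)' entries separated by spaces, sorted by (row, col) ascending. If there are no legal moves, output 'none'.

Answer: (0,0) (0,3) (0,4) (1,5) (2,0) (2,5) (3,0) (3,1) (3,5) (4,1) (4,5) (6,3) (6,4) (7,2)

Derivation:
(0,0): flips 1 -> legal
(0,3): flips 2 -> legal
(0,4): flips 1 -> legal
(1,0): no bracket -> illegal
(1,1): no bracket -> illegal
(1,5): flips 1 -> legal
(2,0): flips 1 -> legal
(2,5): flips 4 -> legal
(3,0): flips 1 -> legal
(3,1): flips 1 -> legal
(3,5): flips 3 -> legal
(4,1): flips 2 -> legal
(4,5): flips 4 -> legal
(5,1): no bracket -> illegal
(6,1): no bracket -> illegal
(6,3): flips 2 -> legal
(6,4): flips 5 -> legal
(6,5): no bracket -> illegal
(7,1): no bracket -> illegal
(7,2): flips 1 -> legal
(7,3): no bracket -> illegal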